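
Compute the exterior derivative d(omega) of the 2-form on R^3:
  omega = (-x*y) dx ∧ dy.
d(omega) = 0

For a 2-form omega = sum_{i<j} g_{ij} dx_i ∧ dx_j, the exterior derivative is
  d(omega) = sum_{i<j} d(g_{ij}) ∧ dx_i ∧ dx_j = sum_{i<j, k} (∂g_{ij}/∂x_k) dx_k ∧ dx_i ∧ dx_j.
Expand each term, using dx_k ∧ dx_i ∧ dx_j = sgn(permutation) dx_{(a)} ∧ dx_{(b)} ∧ dx_{(c)} with (a < b < c) sorted:

Collecting like 3-forms: d(omega) = 0.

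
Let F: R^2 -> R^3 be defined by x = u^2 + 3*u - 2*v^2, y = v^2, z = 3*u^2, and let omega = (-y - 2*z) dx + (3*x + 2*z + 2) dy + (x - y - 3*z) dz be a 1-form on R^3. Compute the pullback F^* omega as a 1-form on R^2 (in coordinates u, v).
F^* omega = (-60*u^3 - 20*u*v^2 - 3*v^2) du + (2*v*(21*u^2 + 9*u - 4*v^2 + 2)) dv

Using F^*(f dg) = (f ∘ F) d(g ∘ F), substitute each coordinate x_i by F_i(u, v) in f_i, and replace dx_i by d F_i = (∂F_i/∂u) du + (∂F_i/∂v) dv.
  For the x component: f_1(F) = -6*u^2 - v^2; d F_1 = (2*u + 3) du + (-4*v) dv
  For the y component: f_2(F) = 9*u^2 + 9*u - 6*v^2 + 2; d F_2 = (0) du + (2*v) dv
  For the z component: f_3(F) = -8*u^2 + 3*u - 3*v^2; d F_3 = (6*u) du + (0) dv
Combining and collecting du, dv coefficients:
  coeff of du: -60*u^3 - 20*u*v^2 - 3*v^2
  coeff of dv: 2*v*(21*u^2 + 9*u - 4*v^2 + 2)
F^* omega = (-60*u^3 - 20*u*v^2 - 3*v^2) du + (2*v*(21*u^2 + 9*u - 4*v^2 + 2)) dv.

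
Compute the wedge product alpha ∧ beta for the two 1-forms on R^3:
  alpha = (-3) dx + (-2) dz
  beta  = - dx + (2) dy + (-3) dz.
alpha ∧ beta = (-6) dx ∧ dy + (7) dx ∧ dz + (4) dy ∧ dz

Distribute the wedge, using dx_i ∧ dx_j = -dx_j ∧ dx_i and dx_i ∧ dx_i = 0. For each pair (i, j) with i < j, the coefficient of dx_i ∧ dx_j in alpha ∧ beta is (alpha_i * beta_j - alpha_j * beta_i). Collecting: alpha ∧ beta = (-6) dx ∧ dy + (7) dx ∧ dz + (4) dy ∧ dz.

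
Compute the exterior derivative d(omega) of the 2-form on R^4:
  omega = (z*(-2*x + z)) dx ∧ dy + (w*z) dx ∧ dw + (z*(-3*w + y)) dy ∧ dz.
d(omega) = (-2*x + 2*z) dx ∧ dy ∧ dz + (-w) dx ∧ dz ∧ dw + (-3*z) dy ∧ dz ∧ dw

For a 2-form omega = sum_{i<j} g_{ij} dx_i ∧ dx_j, the exterior derivative is
  d(omega) = sum_{i<j} d(g_{ij}) ∧ dx_i ∧ dx_j = sum_{i<j, k} (∂g_{ij}/∂x_k) dx_k ∧ dx_i ∧ dx_j.
Expand each term, using dx_k ∧ dx_i ∧ dx_j = sgn(permutation) dx_{(a)} ∧ dx_{(b)} ∧ dx_{(c)} with (a < b < c) sorted:
  d(z*(-2*x + z)) includes (∂/∂z)(z*(-2*x + z)) dz = (-2*x + 2*z) dz, which multiplied by dx ∧ dy gives (-2*x + 2*z) dx ∧ dy ∧ dz
  d(w*z) includes (∂/∂z)(w*z) dz = (w) dz, which multiplied by dx ∧ dw gives (-w) dx ∧ dz ∧ dw
  d(z*(-3*w + y)) includes (∂/∂w)(z*(-3*w + y)) dw = (-3*z) dw, which multiplied by dy ∧ dz gives (-3*z) dy ∧ dz ∧ dw
Collecting like 3-forms: d(omega) = (-2*x + 2*z) dx ∧ dy ∧ dz + (-w) dx ∧ dz ∧ dw + (-3*z) dy ∧ dz ∧ dw.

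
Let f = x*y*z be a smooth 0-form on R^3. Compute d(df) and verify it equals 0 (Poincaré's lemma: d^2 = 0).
d(df) = 0

Step 1: df = sum_i (∂f/∂x_i) dx_i = (y*z) dx + (x*z) dy + (x*y) dz.
Step 2: Apply d again. Using the 1-form formula, the coefficient of dx ∧ dy in d(df) is ∂^2 f/∂x ∂y - ∂^2 f/∂y ∂x = (z) - (z) = 0 (equality of mixed partials for smooth f).
Similarly for dx ∧ dz and dy ∧ dz — all coefficients vanish. So d(df) = 0.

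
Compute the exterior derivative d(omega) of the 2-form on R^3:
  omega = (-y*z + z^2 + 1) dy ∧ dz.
d(omega) = 0

For a 2-form omega = sum_{i<j} g_{ij} dx_i ∧ dx_j, the exterior derivative is
  d(omega) = sum_{i<j} d(g_{ij}) ∧ dx_i ∧ dx_j = sum_{i<j, k} (∂g_{ij}/∂x_k) dx_k ∧ dx_i ∧ dx_j.
Expand each term, using dx_k ∧ dx_i ∧ dx_j = sgn(permutation) dx_{(a)} ∧ dx_{(b)} ∧ dx_{(c)} with (a < b < c) sorted:

Collecting like 3-forms: d(omega) = 0.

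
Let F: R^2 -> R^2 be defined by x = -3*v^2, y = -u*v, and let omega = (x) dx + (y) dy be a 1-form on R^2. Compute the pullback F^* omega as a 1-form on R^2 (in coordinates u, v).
F^* omega = (u*v^2) du + (v*(u^2 + 18*v^2)) dv

Using F^*(f dg) = (f ∘ F) d(g ∘ F), substitute each coordinate x_i by F_i(u, v) in f_i, and replace dx_i by d F_i = (∂F_i/∂u) du + (∂F_i/∂v) dv.
  For the x component: f_1(F) = -3*v^2; d F_1 = (0) du + (-6*v) dv
  For the y component: f_2(F) = -u*v; d F_2 = (-v) du + (-u) dv
Combining and collecting du, dv coefficients:
  coeff of du: u*v^2
  coeff of dv: v*(u^2 + 18*v^2)
F^* omega = (u*v^2) du + (v*(u^2 + 18*v^2)) dv.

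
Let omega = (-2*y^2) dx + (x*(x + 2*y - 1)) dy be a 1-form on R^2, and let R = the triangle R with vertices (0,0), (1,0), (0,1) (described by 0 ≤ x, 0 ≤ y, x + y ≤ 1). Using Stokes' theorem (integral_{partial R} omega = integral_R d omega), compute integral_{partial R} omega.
integral_(partial R) omega = 5/6

Stokes: integral_partial_R omega = integral_R d omega with d omega = (∂Q/∂x - ∂P/∂y) dx ∧ dy.
  ∂Q/∂x = 2*x + 2*y - 1
  ∂P/∂y = -4*y
  integrand = ∂Q/∂x - ∂P/∂y = 2*x + 6*y - 1.
Integrating over R: integral_0^1 integral_0^{1-x} (2*x + 6*y - 1) dy dx = 5/6.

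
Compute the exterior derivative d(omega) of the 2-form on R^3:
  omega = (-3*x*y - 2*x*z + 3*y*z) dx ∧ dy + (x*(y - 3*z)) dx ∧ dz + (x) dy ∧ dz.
d(omega) = (-3*x + 3*y + 1) dx ∧ dy ∧ dz

For a 2-form omega = sum_{i<j} g_{ij} dx_i ∧ dx_j, the exterior derivative is
  d(omega) = sum_{i<j} d(g_{ij}) ∧ dx_i ∧ dx_j = sum_{i<j, k} (∂g_{ij}/∂x_k) dx_k ∧ dx_i ∧ dx_j.
Expand each term, using dx_k ∧ dx_i ∧ dx_j = sgn(permutation) dx_{(a)} ∧ dx_{(b)} ∧ dx_{(c)} with (a < b < c) sorted:
  d(-3*x*y - 2*x*z + 3*y*z) includes (∂/∂z)(-3*x*y - 2*x*z + 3*y*z) dz = (-2*x + 3*y) dz, which multiplied by dx ∧ dy gives (-2*x + 3*y) dx ∧ dy ∧ dz
  d(x*(y - 3*z)) includes (∂/∂y)(x*(y - 3*z)) dy = (x) dy, which multiplied by dx ∧ dz gives (-x) dx ∧ dy ∧ dz
  d(x) includes (∂/∂x)(x) dx = (1) dx, which multiplied by dy ∧ dz gives (1) dx ∧ dy ∧ dz
Collecting like 3-forms: d(omega) = (-3*x + 3*y + 1) dx ∧ dy ∧ dz.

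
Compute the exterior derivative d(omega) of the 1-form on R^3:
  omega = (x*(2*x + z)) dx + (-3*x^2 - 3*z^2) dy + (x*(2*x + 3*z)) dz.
d(omega) = (-6*x) dx ∧ dy + (3*x + 3*z) dx ∧ dz + (6*z) dy ∧ dz

For a 1-form omega = sum_i f_i dx_i, the exterior derivative is
  d(omega) = sum_{i < j} (∂f_j/∂x_i - ∂f_i/∂x_j) dx_i ∧ dx_j.
  coefficient of dx ∧ dy: ∂f_2/∂x - ∂f_1/∂y = ∂(-3*x^2 - 3*z^2)/∂x - ∂(x*(2*x + z))/∂y = -6*x
  coefficient of dx ∧ dz: ∂f_3/∂x - ∂f_1/∂z = ∂(x*(2*x + 3*z))/∂x - ∂(x*(2*x + z))/∂z = 3*x + 3*z
  coefficient of dy ∧ dz: ∂f_3/∂y - ∂f_2/∂z = ∂(x*(2*x + 3*z))/∂y - ∂(-3*x^2 - 3*z^2)/∂z = 6*z
Assembling: d(omega) = (-6*x) dx ∧ dy + (3*x + 3*z) dx ∧ dz + (6*z) dy ∧ dz.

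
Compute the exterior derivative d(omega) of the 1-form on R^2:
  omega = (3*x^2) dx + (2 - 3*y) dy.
d(omega) = 0

For a 1-form omega = sum_i f_i dx_i, the exterior derivative is
  d(omega) = sum_{i < j} (∂f_j/∂x_i - ∂f_i/∂x_j) dx_i ∧ dx_j.

Assembling: d(omega) = 0.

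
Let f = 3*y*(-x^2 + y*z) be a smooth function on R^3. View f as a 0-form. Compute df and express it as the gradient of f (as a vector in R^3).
df = (-6*x*y) dx + (-3*x^2 + 6*y*z) dy + (3*y^2) dz; grad f = (-6*x*y, -3*x^2 + 6*y*z, 3*y^2)

For a 0-form f, d f = (∂f/∂x) dx + (∂f/∂y) dy + (∂f/∂z) dz. The components of the vector representation are exactly the entries of grad f in Cartesian coordinates:
  ∂f/∂x = -6*x*y
  ∂f/∂y = -3*x^2 + 6*y*z
  ∂f/∂z = 3*y^2.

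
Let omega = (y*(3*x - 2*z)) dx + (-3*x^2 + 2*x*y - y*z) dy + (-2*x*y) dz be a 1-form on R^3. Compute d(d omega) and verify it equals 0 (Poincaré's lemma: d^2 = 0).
d(d omega) = 0

Step 1: d omega = sum_{i<j} (∂f_j/∂x_i - ∂f_i/∂x_j) dx_i ∧ dx_j:
  coeff of dx ∧ dy: -9*x + 2*y + 2*z
  coeff of dx ∧ dz: 0
  coeff of dy ∧ dz: -2*x + y
Step 2: Apply d again to each 2-form coefficient. The only possible 3-form in R^3 is dx ∧ dy ∧ dz, with coefficient
  ∂(coeff of dy∧dz)/∂x - ∂(coeff of dx∧dz)/∂y + ∂(coeff of dx∧dy)/∂z
  = ∂/∂x (-2*x + y) - ∂/∂y (0) + ∂/∂z (-9*x + 2*y + 2*z).
Each of these terms simplifies to sums of mixed partials that cancel in pairs. The result is 0 (by equality of mixed partials for smooth functions — Schwarz / Clairaut).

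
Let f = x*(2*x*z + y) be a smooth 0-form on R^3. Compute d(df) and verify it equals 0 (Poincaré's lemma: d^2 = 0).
d(df) = 0

Step 1: df = sum_i (∂f/∂x_i) dx_i = (4*x*z + y) dx + (x) dy + (2*x^2) dz.
Step 2: Apply d again. Using the 1-form formula, the coefficient of dx ∧ dy in d(df) is ∂^2 f/∂x ∂y - ∂^2 f/∂y ∂x = (1) - (1) = 0 (equality of mixed partials for smooth f).
Similarly for dx ∧ dz and dy ∧ dz — all coefficients vanish. So d(df) = 0.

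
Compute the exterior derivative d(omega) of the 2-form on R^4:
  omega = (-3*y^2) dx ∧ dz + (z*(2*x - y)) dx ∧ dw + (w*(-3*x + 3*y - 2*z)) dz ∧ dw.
d(omega) = (6*y) dx ∧ dy ∧ dz + (z) dx ∧ dy ∧ dw + (-3*w - 2*x + y) dx ∧ dz ∧ dw + (3*w) dy ∧ dz ∧ dw

For a 2-form omega = sum_{i<j} g_{ij} dx_i ∧ dx_j, the exterior derivative is
  d(omega) = sum_{i<j} d(g_{ij}) ∧ dx_i ∧ dx_j = sum_{i<j, k} (∂g_{ij}/∂x_k) dx_k ∧ dx_i ∧ dx_j.
Expand each term, using dx_k ∧ dx_i ∧ dx_j = sgn(permutation) dx_{(a)} ∧ dx_{(b)} ∧ dx_{(c)} with (a < b < c) sorted:
  d(-3*y^2) includes (∂/∂y)(-3*y^2) dy = (-6*y) dy, which multiplied by dx ∧ dz gives (6*y) dx ∧ dy ∧ dz
  d(z*(2*x - y)) includes (∂/∂y)(z*(2*x - y)) dy = (-z) dy, which multiplied by dx ∧ dw gives (z) dx ∧ dy ∧ dw
  d(z*(2*x - y)) includes (∂/∂z)(z*(2*x - y)) dz = (2*x - y) dz, which multiplied by dx ∧ dw gives (-2*x + y) dx ∧ dz ∧ dw
  d(w*(-3*x + 3*y - 2*z)) includes (∂/∂x)(w*(-3*x + 3*y - 2*z)) dx = (-3*w) dx, which multiplied by dz ∧ dw gives (-3*w) dx ∧ dz ∧ dw
  d(w*(-3*x + 3*y - 2*z)) includes (∂/∂y)(w*(-3*x + 3*y - 2*z)) dy = (3*w) dy, which multiplied by dz ∧ dw gives (3*w) dy ∧ dz ∧ dw
Collecting like 3-forms: d(omega) = (6*y) dx ∧ dy ∧ dz + (z) dx ∧ dy ∧ dw + (-3*w - 2*x + y) dx ∧ dz ∧ dw + (3*w) dy ∧ dz ∧ dw.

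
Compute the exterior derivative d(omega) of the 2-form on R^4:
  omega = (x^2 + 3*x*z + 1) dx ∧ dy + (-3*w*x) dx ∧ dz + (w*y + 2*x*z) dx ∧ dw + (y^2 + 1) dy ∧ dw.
d(omega) = (3*x) dx ∧ dy ∧ dz + (-5*x) dx ∧ dz ∧ dw + (-w) dx ∧ dy ∧ dw

For a 2-form omega = sum_{i<j} g_{ij} dx_i ∧ dx_j, the exterior derivative is
  d(omega) = sum_{i<j} d(g_{ij}) ∧ dx_i ∧ dx_j = sum_{i<j, k} (∂g_{ij}/∂x_k) dx_k ∧ dx_i ∧ dx_j.
Expand each term, using dx_k ∧ dx_i ∧ dx_j = sgn(permutation) dx_{(a)} ∧ dx_{(b)} ∧ dx_{(c)} with (a < b < c) sorted:
  d(x^2 + 3*x*z + 1) includes (∂/∂z)(x^2 + 3*x*z + 1) dz = (3*x) dz, which multiplied by dx ∧ dy gives (3*x) dx ∧ dy ∧ dz
  d(-3*w*x) includes (∂/∂w)(-3*w*x) dw = (-3*x) dw, which multiplied by dx ∧ dz gives (-3*x) dx ∧ dz ∧ dw
  d(w*y + 2*x*z) includes (∂/∂y)(w*y + 2*x*z) dy = (w) dy, which multiplied by dx ∧ dw gives (-w) dx ∧ dy ∧ dw
  d(w*y + 2*x*z) includes (∂/∂z)(w*y + 2*x*z) dz = (2*x) dz, which multiplied by dx ∧ dw gives (-2*x) dx ∧ dz ∧ dw
Collecting like 3-forms: d(omega) = (3*x) dx ∧ dy ∧ dz + (-5*x) dx ∧ dz ∧ dw + (-w) dx ∧ dy ∧ dw.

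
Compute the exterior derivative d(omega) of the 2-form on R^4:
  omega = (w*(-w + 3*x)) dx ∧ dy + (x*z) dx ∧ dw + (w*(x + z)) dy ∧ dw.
d(omega) = (-w + 3*x) dx ∧ dy ∧ dw + (-x) dx ∧ dz ∧ dw + (-w) dy ∧ dz ∧ dw

For a 2-form omega = sum_{i<j} g_{ij} dx_i ∧ dx_j, the exterior derivative is
  d(omega) = sum_{i<j} d(g_{ij}) ∧ dx_i ∧ dx_j = sum_{i<j, k} (∂g_{ij}/∂x_k) dx_k ∧ dx_i ∧ dx_j.
Expand each term, using dx_k ∧ dx_i ∧ dx_j = sgn(permutation) dx_{(a)} ∧ dx_{(b)} ∧ dx_{(c)} with (a < b < c) sorted:
  d(w*(-w + 3*x)) includes (∂/∂w)(w*(-w + 3*x)) dw = (-2*w + 3*x) dw, which multiplied by dx ∧ dy gives (-2*w + 3*x) dx ∧ dy ∧ dw
  d(x*z) includes (∂/∂z)(x*z) dz = (x) dz, which multiplied by dx ∧ dw gives (-x) dx ∧ dz ∧ dw
  d(w*(x + z)) includes (∂/∂x)(w*(x + z)) dx = (w) dx, which multiplied by dy ∧ dw gives (w) dx ∧ dy ∧ dw
  d(w*(x + z)) includes (∂/∂z)(w*(x + z)) dz = (w) dz, which multiplied by dy ∧ dw gives (-w) dy ∧ dz ∧ dw
Collecting like 3-forms: d(omega) = (-w + 3*x) dx ∧ dy ∧ dw + (-x) dx ∧ dz ∧ dw + (-w) dy ∧ dz ∧ dw.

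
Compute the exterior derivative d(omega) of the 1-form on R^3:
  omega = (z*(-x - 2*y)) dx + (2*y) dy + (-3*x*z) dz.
d(omega) = (2*z) dx ∧ dy + (x + 2*y - 3*z) dx ∧ dz

For a 1-form omega = sum_i f_i dx_i, the exterior derivative is
  d(omega) = sum_{i < j} (∂f_j/∂x_i - ∂f_i/∂x_j) dx_i ∧ dx_j.
  coefficient of dx ∧ dy: ∂f_2/∂x - ∂f_1/∂y = ∂(2*y)/∂x - ∂(z*(-x - 2*y))/∂y = 2*z
  coefficient of dx ∧ dz: ∂f_3/∂x - ∂f_1/∂z = ∂(-3*x*z)/∂x - ∂(z*(-x - 2*y))/∂z = x + 2*y - 3*z
Assembling: d(omega) = (2*z) dx ∧ dy + (x + 2*y - 3*z) dx ∧ dz.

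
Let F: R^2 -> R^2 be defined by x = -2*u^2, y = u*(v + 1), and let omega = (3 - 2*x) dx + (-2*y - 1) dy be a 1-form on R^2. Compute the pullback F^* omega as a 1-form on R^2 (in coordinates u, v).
F^* omega = (-16*u^3 - 2*u*v^2 - 4*u*v - 14*u - v - 1) du + (u*(-2*u*v - 2*u - 1)) dv

Using F^*(f dg) = (f ∘ F) d(g ∘ F), substitute each coordinate x_i by F_i(u, v) in f_i, and replace dx_i by d F_i = (∂F_i/∂u) du + (∂F_i/∂v) dv.
  For the x component: f_1(F) = 4*u^2 + 3; d F_1 = (-4*u) du + (0) dv
  For the y component: f_2(F) = -2*u*v - 2*u - 1; d F_2 = (v + 1) du + (u) dv
Combining and collecting du, dv coefficients:
  coeff of du: -16*u^3 - 2*u*v^2 - 4*u*v - 14*u - v - 1
  coeff of dv: u*(-2*u*v - 2*u - 1)
F^* omega = (-16*u^3 - 2*u*v^2 - 4*u*v - 14*u - v - 1) du + (u*(-2*u*v - 2*u - 1)) dv.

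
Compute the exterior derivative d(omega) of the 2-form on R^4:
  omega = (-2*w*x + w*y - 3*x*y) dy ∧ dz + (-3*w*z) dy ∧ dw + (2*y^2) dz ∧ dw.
d(omega) = (-2*w - 3*y) dx ∧ dy ∧ dz + (3*w - 2*x + 5*y) dy ∧ dz ∧ dw

For a 2-form omega = sum_{i<j} g_{ij} dx_i ∧ dx_j, the exterior derivative is
  d(omega) = sum_{i<j} d(g_{ij}) ∧ dx_i ∧ dx_j = sum_{i<j, k} (∂g_{ij}/∂x_k) dx_k ∧ dx_i ∧ dx_j.
Expand each term, using dx_k ∧ dx_i ∧ dx_j = sgn(permutation) dx_{(a)} ∧ dx_{(b)} ∧ dx_{(c)} with (a < b < c) sorted:
  d(-2*w*x + w*y - 3*x*y) includes (∂/∂x)(-2*w*x + w*y - 3*x*y) dx = (-2*w - 3*y) dx, which multiplied by dy ∧ dz gives (-2*w - 3*y) dx ∧ dy ∧ dz
  d(-2*w*x + w*y - 3*x*y) includes (∂/∂w)(-2*w*x + w*y - 3*x*y) dw = (-2*x + y) dw, which multiplied by dy ∧ dz gives (-2*x + y) dy ∧ dz ∧ dw
  d(-3*w*z) includes (∂/∂z)(-3*w*z) dz = (-3*w) dz, which multiplied by dy ∧ dw gives (3*w) dy ∧ dz ∧ dw
  d(2*y^2) includes (∂/∂y)(2*y^2) dy = (4*y) dy, which multiplied by dz ∧ dw gives (4*y) dy ∧ dz ∧ dw
Collecting like 3-forms: d(omega) = (-2*w - 3*y) dx ∧ dy ∧ dz + (3*w - 2*x + 5*y) dy ∧ dz ∧ dw.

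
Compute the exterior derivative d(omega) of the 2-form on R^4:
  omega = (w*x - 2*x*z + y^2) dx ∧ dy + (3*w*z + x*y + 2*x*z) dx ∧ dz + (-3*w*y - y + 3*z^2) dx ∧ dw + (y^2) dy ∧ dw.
d(omega) = (-3*x) dx ∧ dy ∧ dz + (3*w + x + 1) dx ∧ dy ∧ dw + (-3*z) dx ∧ dz ∧ dw

For a 2-form omega = sum_{i<j} g_{ij} dx_i ∧ dx_j, the exterior derivative is
  d(omega) = sum_{i<j} d(g_{ij}) ∧ dx_i ∧ dx_j = sum_{i<j, k} (∂g_{ij}/∂x_k) dx_k ∧ dx_i ∧ dx_j.
Expand each term, using dx_k ∧ dx_i ∧ dx_j = sgn(permutation) dx_{(a)} ∧ dx_{(b)} ∧ dx_{(c)} with (a < b < c) sorted:
  d(w*x - 2*x*z + y^2) includes (∂/∂z)(w*x - 2*x*z + y^2) dz = (-2*x) dz, which multiplied by dx ∧ dy gives (-2*x) dx ∧ dy ∧ dz
  d(w*x - 2*x*z + y^2) includes (∂/∂w)(w*x - 2*x*z + y^2) dw = (x) dw, which multiplied by dx ∧ dy gives (x) dx ∧ dy ∧ dw
  d(3*w*z + x*y + 2*x*z) includes (∂/∂y)(3*w*z + x*y + 2*x*z) dy = (x) dy, which multiplied by dx ∧ dz gives (-x) dx ∧ dy ∧ dz
  d(3*w*z + x*y + 2*x*z) includes (∂/∂w)(3*w*z + x*y + 2*x*z) dw = (3*z) dw, which multiplied by dx ∧ dz gives (3*z) dx ∧ dz ∧ dw
  d(-3*w*y - y + 3*z^2) includes (∂/∂y)(-3*w*y - y + 3*z^2) dy = (-3*w - 1) dy, which multiplied by dx ∧ dw gives (3*w + 1) dx ∧ dy ∧ dw
  d(-3*w*y - y + 3*z^2) includes (∂/∂z)(-3*w*y - y + 3*z^2) dz = (6*z) dz, which multiplied by dx ∧ dw gives (-6*z) dx ∧ dz ∧ dw
Collecting like 3-forms: d(omega) = (-3*x) dx ∧ dy ∧ dz + (3*w + x + 1) dx ∧ dy ∧ dw + (-3*z) dx ∧ dz ∧ dw.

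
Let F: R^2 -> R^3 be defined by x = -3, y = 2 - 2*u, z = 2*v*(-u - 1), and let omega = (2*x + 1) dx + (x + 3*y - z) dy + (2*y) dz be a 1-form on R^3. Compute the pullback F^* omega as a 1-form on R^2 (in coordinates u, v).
F^* omega = (4*u*v + 12*u - 12*v - 6) du + (8*u^2 - 8) dv

Using F^*(f dg) = (f ∘ F) d(g ∘ F), substitute each coordinate x_i by F_i(u, v) in f_i, and replace dx_i by d F_i = (∂F_i/∂u) du + (∂F_i/∂v) dv.
  For the x component: f_1(F) = -5; d F_1 = (0) du + (0) dv
  For the y component: f_2(F) = 2*u*v - 6*u + 2*v + 3; d F_2 = (-2) du + (0) dv
  For the z component: f_3(F) = 4 - 4*u; d F_3 = (-2*v) du + (-2*u - 2) dv
Combining and collecting du, dv coefficients:
  coeff of du: 4*u*v + 12*u - 12*v - 6
  coeff of dv: 8*u^2 - 8
F^* omega = (4*u*v + 12*u - 12*v - 6) du + (8*u^2 - 8) dv.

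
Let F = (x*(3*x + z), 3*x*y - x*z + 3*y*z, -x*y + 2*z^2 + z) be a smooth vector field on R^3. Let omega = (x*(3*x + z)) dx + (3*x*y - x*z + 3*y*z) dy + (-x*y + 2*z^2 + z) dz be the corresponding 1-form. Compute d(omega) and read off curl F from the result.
d(omega) = (-3*y) dy ∧ dz + (x + y) dz ∧ dx + (3*y - z) dx ∧ dy; curl F = (-3*y, x + y, 3*y - z)

d omega = sum_{i<j} (∂f_j/∂x_i - ∂f_i/∂x_j) dx_i ∧ dx_j. Under the identification (dy ∧ dz, dz ∧ dx, dx ∧ dy) ↔ (e_x, e_y, e_z), the coefficients are exactly the components of curl F. Compute:
  ∂R/∂y - ∂Q/∂z = (-x) - (-x + 3*y) = -3*y
  ∂P/∂z - ∂R/∂x = (x) - (-y) = x + y
  ∂Q/∂x - ∂P/∂y = (3*y - z) - (0) = 3*y - z.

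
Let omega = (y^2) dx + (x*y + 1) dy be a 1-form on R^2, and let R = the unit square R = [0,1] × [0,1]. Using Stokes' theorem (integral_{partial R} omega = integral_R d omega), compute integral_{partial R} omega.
integral_(partial R) omega = -1/2

Stokes: integral_partial_R omega = integral_R d omega with d omega = (∂Q/∂x - ∂P/∂y) dx ∧ dy.
  ∂Q/∂x = y
  ∂P/∂y = 2*y
  integrand = ∂Q/∂x - ∂P/∂y = -y.
Integrating over R: integral_0^1 integral_0^1 (-y) dx dy = -1/2.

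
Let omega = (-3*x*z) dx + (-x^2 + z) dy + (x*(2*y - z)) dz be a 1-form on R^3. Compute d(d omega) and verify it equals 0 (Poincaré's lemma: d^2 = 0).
d(d omega) = 0

Step 1: d omega = sum_{i<j} (∂f_j/∂x_i - ∂f_i/∂x_j) dx_i ∧ dx_j:
  coeff of dx ∧ dy: -2*x
  coeff of dx ∧ dz: 3*x + 2*y - z
  coeff of dy ∧ dz: 2*x - 1
Step 2: Apply d again to each 2-form coefficient. The only possible 3-form in R^3 is dx ∧ dy ∧ dz, with coefficient
  ∂(coeff of dy∧dz)/∂x - ∂(coeff of dx∧dz)/∂y + ∂(coeff of dx∧dy)/∂z
  = ∂/∂x (2*x - 1) - ∂/∂y (3*x + 2*y - z) + ∂/∂z (-2*x).
Each of these terms simplifies to sums of mixed partials that cancel in pairs. The result is 0 (by equality of mixed partials for smooth functions — Schwarz / Clairaut).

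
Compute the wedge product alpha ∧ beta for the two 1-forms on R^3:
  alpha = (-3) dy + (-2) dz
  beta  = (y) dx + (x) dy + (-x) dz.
alpha ∧ beta = (3*y) dx ∧ dy + (5*x) dy ∧ dz + (2*y) dx ∧ dz

Distribute the wedge, using dx_i ∧ dx_j = -dx_j ∧ dx_i and dx_i ∧ dx_i = 0. For each pair (i, j) with i < j, the coefficient of dx_i ∧ dx_j in alpha ∧ beta is (alpha_i * beta_j - alpha_j * beta_i). Collecting: alpha ∧ beta = (3*y) dx ∧ dy + (5*x) dy ∧ dz + (2*y) dx ∧ dz.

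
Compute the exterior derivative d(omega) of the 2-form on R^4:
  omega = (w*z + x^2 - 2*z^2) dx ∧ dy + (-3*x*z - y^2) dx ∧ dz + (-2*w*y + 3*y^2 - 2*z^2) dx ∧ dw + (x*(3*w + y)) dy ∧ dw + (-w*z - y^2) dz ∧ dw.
d(omega) = (w + 2*y - 4*z) dx ∧ dy ∧ dz + (5*w - 5*y + z) dx ∧ dy ∧ dw + (4*z) dx ∧ dz ∧ dw + (-2*y) dy ∧ dz ∧ dw

For a 2-form omega = sum_{i<j} g_{ij} dx_i ∧ dx_j, the exterior derivative is
  d(omega) = sum_{i<j} d(g_{ij}) ∧ dx_i ∧ dx_j = sum_{i<j, k} (∂g_{ij}/∂x_k) dx_k ∧ dx_i ∧ dx_j.
Expand each term, using dx_k ∧ dx_i ∧ dx_j = sgn(permutation) dx_{(a)} ∧ dx_{(b)} ∧ dx_{(c)} with (a < b < c) sorted:
  d(w*z + x^2 - 2*z^2) includes (∂/∂z)(w*z + x^2 - 2*z^2) dz = (w - 4*z) dz, which multiplied by dx ∧ dy gives (w - 4*z) dx ∧ dy ∧ dz
  d(w*z + x^2 - 2*z^2) includes (∂/∂w)(w*z + x^2 - 2*z^2) dw = (z) dw, which multiplied by dx ∧ dy gives (z) dx ∧ dy ∧ dw
  d(-3*x*z - y^2) includes (∂/∂y)(-3*x*z - y^2) dy = (-2*y) dy, which multiplied by dx ∧ dz gives (2*y) dx ∧ dy ∧ dz
  d(-2*w*y + 3*y^2 - 2*z^2) includes (∂/∂y)(-2*w*y + 3*y^2 - 2*z^2) dy = (-2*w + 6*y) dy, which multiplied by dx ∧ dw gives (2*w - 6*y) dx ∧ dy ∧ dw
  d(-2*w*y + 3*y^2 - 2*z^2) includes (∂/∂z)(-2*w*y + 3*y^2 - 2*z^2) dz = (-4*z) dz, which multiplied by dx ∧ dw gives (4*z) dx ∧ dz ∧ dw
  d(x*(3*w + y)) includes (∂/∂x)(x*(3*w + y)) dx = (3*w + y) dx, which multiplied by dy ∧ dw gives (3*w + y) dx ∧ dy ∧ dw
  d(-w*z - y^2) includes (∂/∂y)(-w*z - y^2) dy = (-2*y) dy, which multiplied by dz ∧ dw gives (-2*y) dy ∧ dz ∧ dw
Collecting like 3-forms: d(omega) = (w + 2*y - 4*z) dx ∧ dy ∧ dz + (5*w - 5*y + z) dx ∧ dy ∧ dw + (4*z) dx ∧ dz ∧ dw + (-2*y) dy ∧ dz ∧ dw.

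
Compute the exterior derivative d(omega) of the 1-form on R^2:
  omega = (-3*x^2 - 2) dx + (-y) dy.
d(omega) = 0

For a 1-form omega = sum_i f_i dx_i, the exterior derivative is
  d(omega) = sum_{i < j} (∂f_j/∂x_i - ∂f_i/∂x_j) dx_i ∧ dx_j.

Assembling: d(omega) = 0.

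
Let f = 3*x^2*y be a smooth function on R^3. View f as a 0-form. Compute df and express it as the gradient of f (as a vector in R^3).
df = (6*x*y) dx + (3*x^2) dy + (0) dz; grad f = (6*x*y, 3*x^2, 0)

For a 0-form f, d f = (∂f/∂x) dx + (∂f/∂y) dy + (∂f/∂z) dz. The components of the vector representation are exactly the entries of grad f in Cartesian coordinates:
  ∂f/∂x = 6*x*y
  ∂f/∂y = 3*x^2
  ∂f/∂z = 0.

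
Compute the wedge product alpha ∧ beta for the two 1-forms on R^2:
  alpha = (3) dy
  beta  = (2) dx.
alpha ∧ beta = (-6) dx ∧ dy

Distribute the wedge, using dx_i ∧ dx_j = -dx_j ∧ dx_i and dx_i ∧ dx_i = 0. For each pair (i, j) with i < j, the coefficient of dx_i ∧ dx_j in alpha ∧ beta is (alpha_i * beta_j - alpha_j * beta_i). Collecting: alpha ∧ beta = (-6) dx ∧ dy.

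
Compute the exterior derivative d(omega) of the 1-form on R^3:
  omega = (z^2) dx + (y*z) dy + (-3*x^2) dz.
d(omega) = (-6*x - 2*z) dx ∧ dz + (-y) dy ∧ dz

For a 1-form omega = sum_i f_i dx_i, the exterior derivative is
  d(omega) = sum_{i < j} (∂f_j/∂x_i - ∂f_i/∂x_j) dx_i ∧ dx_j.
  coefficient of dx ∧ dz: ∂f_3/∂x - ∂f_1/∂z = ∂(-3*x^2)/∂x - ∂(z^2)/∂z = -6*x - 2*z
  coefficient of dy ∧ dz: ∂f_3/∂y - ∂f_2/∂z = ∂(-3*x^2)/∂y - ∂(y*z)/∂z = -y
Assembling: d(omega) = (-6*x - 2*z) dx ∧ dz + (-y) dy ∧ dz.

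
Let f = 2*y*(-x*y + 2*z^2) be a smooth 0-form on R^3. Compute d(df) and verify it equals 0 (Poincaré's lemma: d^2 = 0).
d(df) = 0

Step 1: df = sum_i (∂f/∂x_i) dx_i = (-2*y^2) dx + (-4*x*y + 4*z^2) dy + (8*y*z) dz.
Step 2: Apply d again. Using the 1-form formula, the coefficient of dx ∧ dy in d(df) is ∂^2 f/∂x ∂y - ∂^2 f/∂y ∂x = (-4*y) - (-4*y) = 0 (equality of mixed partials for smooth f).
Similarly for dx ∧ dz and dy ∧ dz — all coefficients vanish. So d(df) = 0.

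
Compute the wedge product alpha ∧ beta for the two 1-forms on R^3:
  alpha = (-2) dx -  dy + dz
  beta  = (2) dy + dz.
alpha ∧ beta = (-4) dx ∧ dy + (-2) dx ∧ dz + (-3) dy ∧ dz

Distribute the wedge, using dx_i ∧ dx_j = -dx_j ∧ dx_i and dx_i ∧ dx_i = 0. For each pair (i, j) with i < j, the coefficient of dx_i ∧ dx_j in alpha ∧ beta is (alpha_i * beta_j - alpha_j * beta_i). Collecting: alpha ∧ beta = (-4) dx ∧ dy + (-2) dx ∧ dz + (-3) dy ∧ dz.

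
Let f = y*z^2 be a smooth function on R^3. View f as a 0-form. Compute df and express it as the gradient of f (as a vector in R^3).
df = (0) dx + (z^2) dy + (2*y*z) dz; grad f = (0, z^2, 2*y*z)

For a 0-form f, d f = (∂f/∂x) dx + (∂f/∂y) dy + (∂f/∂z) dz. The components of the vector representation are exactly the entries of grad f in Cartesian coordinates:
  ∂f/∂x = 0
  ∂f/∂y = z^2
  ∂f/∂z = 2*y*z.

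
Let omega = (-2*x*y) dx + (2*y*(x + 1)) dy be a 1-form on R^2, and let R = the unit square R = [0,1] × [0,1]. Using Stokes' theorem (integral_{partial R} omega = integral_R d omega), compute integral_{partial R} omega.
integral_(partial R) omega = 2

Stokes: integral_partial_R omega = integral_R d omega with d omega = (∂Q/∂x - ∂P/∂y) dx ∧ dy.
  ∂Q/∂x = 2*y
  ∂P/∂y = -2*x
  integrand = ∂Q/∂x - ∂P/∂y = 2*x + 2*y.
Integrating over R: integral_0^1 integral_0^1 (2*x + 2*y) dx dy = 2.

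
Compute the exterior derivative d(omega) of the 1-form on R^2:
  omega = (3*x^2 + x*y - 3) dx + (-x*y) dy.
d(omega) = (-x - y) dx ∧ dy

For a 1-form omega = sum_i f_i dx_i, the exterior derivative is
  d(omega) = sum_{i < j} (∂f_j/∂x_i - ∂f_i/∂x_j) dx_i ∧ dx_j.
  coefficient of dx ∧ dy: ∂f_2/∂x - ∂f_1/∂y = ∂(-x*y)/∂x - ∂(3*x^2 + x*y - 3)/∂y = -x - y
Assembling: d(omega) = (-x - y) dx ∧ dy.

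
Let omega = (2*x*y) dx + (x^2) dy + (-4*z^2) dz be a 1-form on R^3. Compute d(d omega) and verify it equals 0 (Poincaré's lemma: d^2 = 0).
d(d omega) = 0

Step 1: d omega = sum_{i<j} (∂f_j/∂x_i - ∂f_i/∂x_j) dx_i ∧ dx_j:
  coeff of dx ∧ dy: 0
  coeff of dx ∧ dz: 0
  coeff of dy ∧ dz: 0
Step 2: Apply d again to each 2-form coefficient. The only possible 3-form in R^3 is dx ∧ dy ∧ dz, with coefficient
  ∂(coeff of dy∧dz)/∂x - ∂(coeff of dx∧dz)/∂y + ∂(coeff of dx∧dy)/∂z
  = ∂/∂x (0) - ∂/∂y (0) + ∂/∂z (0).
Each of these terms simplifies to sums of mixed partials that cancel in pairs. The result is 0 (by equality of mixed partials for smooth functions — Schwarz / Clairaut).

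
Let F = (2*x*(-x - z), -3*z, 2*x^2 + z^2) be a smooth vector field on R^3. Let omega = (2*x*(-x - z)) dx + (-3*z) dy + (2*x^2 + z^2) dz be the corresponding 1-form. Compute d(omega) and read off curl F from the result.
d(omega) = (3) dy ∧ dz + (-6*x) dz ∧ dx + (0) dx ∧ dy; curl F = (3, -6*x, 0)

d omega = sum_{i<j} (∂f_j/∂x_i - ∂f_i/∂x_j) dx_i ∧ dx_j. Under the identification (dy ∧ dz, dz ∧ dx, dx ∧ dy) ↔ (e_x, e_y, e_z), the coefficients are exactly the components of curl F. Compute:
  ∂R/∂y - ∂Q/∂z = (0) - (-3) = 3
  ∂P/∂z - ∂R/∂x = (-2*x) - (4*x) = -6*x
  ∂Q/∂x - ∂P/∂y = (0) - (0) = 0.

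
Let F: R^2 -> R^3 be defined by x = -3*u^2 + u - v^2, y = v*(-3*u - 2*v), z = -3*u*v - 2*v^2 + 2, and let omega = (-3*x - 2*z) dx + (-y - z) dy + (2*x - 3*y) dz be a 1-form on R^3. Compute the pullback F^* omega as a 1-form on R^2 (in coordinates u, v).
F^* omega = (-54*u^3 - 18*u^2*v + 27*u^2 - 87*u*v^2 + 21*u - 24*v^3 + 7*v^2 + 6*v - 4) du + (18*u^3 - 39*u^2*v - 6*u^2 - 96*u*v^2 - 2*u*v + 6*u - 46*v^3 + 16*v) dv

Using F^*(f dg) = (f ∘ F) d(g ∘ F), substitute each coordinate x_i by F_i(u, v) in f_i, and replace dx_i by d F_i = (∂F_i/∂u) du + (∂F_i/∂v) dv.
  For the x component: f_1(F) = 9*u^2 + 6*u*v - 3*u + 7*v^2 - 4; d F_1 = (1 - 6*u) du + (-2*v) dv
  For the y component: f_2(F) = 6*u*v + 4*v^2 - 2; d F_2 = (-3*v) du + (-3*u - 4*v) dv
  For the z component: f_3(F) = -6*u^2 + 9*u*v + 2*u + 4*v^2; d F_3 = (-3*v) du + (-3*u - 4*v) dv
Combining and collecting du, dv coefficients:
  coeff of du: -54*u^3 - 18*u^2*v + 27*u^2 - 87*u*v^2 + 21*u - 24*v^3 + 7*v^2 + 6*v - 4
  coeff of dv: 18*u^3 - 39*u^2*v - 6*u^2 - 96*u*v^2 - 2*u*v + 6*u - 46*v^3 + 16*v
F^* omega = (-54*u^3 - 18*u^2*v + 27*u^2 - 87*u*v^2 + 21*u - 24*v^3 + 7*v^2 + 6*v - 4) du + (18*u^3 - 39*u^2*v - 6*u^2 - 96*u*v^2 - 2*u*v + 6*u - 46*v^3 + 16*v) dv.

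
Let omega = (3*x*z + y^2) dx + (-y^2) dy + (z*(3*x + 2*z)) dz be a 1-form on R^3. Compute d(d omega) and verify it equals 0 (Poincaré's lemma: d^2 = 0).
d(d omega) = 0

Step 1: d omega = sum_{i<j} (∂f_j/∂x_i - ∂f_i/∂x_j) dx_i ∧ dx_j:
  coeff of dx ∧ dy: -2*y
  coeff of dx ∧ dz: -3*x + 3*z
  coeff of dy ∧ dz: 0
Step 2: Apply d again to each 2-form coefficient. The only possible 3-form in R^3 is dx ∧ dy ∧ dz, with coefficient
  ∂(coeff of dy∧dz)/∂x - ∂(coeff of dx∧dz)/∂y + ∂(coeff of dx∧dy)/∂z
  = ∂/∂x (0) - ∂/∂y (-3*x + 3*z) + ∂/∂z (-2*y).
Each of these terms simplifies to sums of mixed partials that cancel in pairs. The result is 0 (by equality of mixed partials for smooth functions — Schwarz / Clairaut).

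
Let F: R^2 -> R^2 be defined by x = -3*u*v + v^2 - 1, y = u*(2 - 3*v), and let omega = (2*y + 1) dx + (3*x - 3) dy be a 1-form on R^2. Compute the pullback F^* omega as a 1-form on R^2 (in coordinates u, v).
F^* omega = (45*u*v^2 - 30*u*v - 9*v^3 + 6*v^2 + 15*v - 12) du + (45*u^2*v - 12*u^2 - 21*u*v^2 + 8*u*v + 15*u + 2*v) dv

Using F^*(f dg) = (f ∘ F) d(g ∘ F), substitute each coordinate x_i by F_i(u, v) in f_i, and replace dx_i by d F_i = (∂F_i/∂u) du + (∂F_i/∂v) dv.
  For the x component: f_1(F) = -6*u*v + 4*u + 1; d F_1 = (-3*v) du + (-3*u + 2*v) dv
  For the y component: f_2(F) = -9*u*v + 3*v^2 - 6; d F_2 = (2 - 3*v) du + (-3*u) dv
Combining and collecting du, dv coefficients:
  coeff of du: 45*u*v^2 - 30*u*v - 9*v^3 + 6*v^2 + 15*v - 12
  coeff of dv: 45*u^2*v - 12*u^2 - 21*u*v^2 + 8*u*v + 15*u + 2*v
F^* omega = (45*u*v^2 - 30*u*v - 9*v^3 + 6*v^2 + 15*v - 12) du + (45*u^2*v - 12*u^2 - 21*u*v^2 + 8*u*v + 15*u + 2*v) dv.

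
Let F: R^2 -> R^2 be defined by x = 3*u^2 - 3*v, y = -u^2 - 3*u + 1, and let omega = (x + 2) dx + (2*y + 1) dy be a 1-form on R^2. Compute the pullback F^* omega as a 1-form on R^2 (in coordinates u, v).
F^* omega = (22*u^3 + 18*u^2 - 18*u*v + 24*u - 9) du + (-9*u^2 + 9*v - 6) dv

Using F^*(f dg) = (f ∘ F) d(g ∘ F), substitute each coordinate x_i by F_i(u, v) in f_i, and replace dx_i by d F_i = (∂F_i/∂u) du + (∂F_i/∂v) dv.
  For the x component: f_1(F) = 3*u^2 - 3*v + 2; d F_1 = (6*u) du + (-3) dv
  For the y component: f_2(F) = -2*u^2 - 6*u + 3; d F_2 = (-2*u - 3) du + (0) dv
Combining and collecting du, dv coefficients:
  coeff of du: 22*u^3 + 18*u^2 - 18*u*v + 24*u - 9
  coeff of dv: -9*u^2 + 9*v - 6
F^* omega = (22*u^3 + 18*u^2 - 18*u*v + 24*u - 9) du + (-9*u^2 + 9*v - 6) dv.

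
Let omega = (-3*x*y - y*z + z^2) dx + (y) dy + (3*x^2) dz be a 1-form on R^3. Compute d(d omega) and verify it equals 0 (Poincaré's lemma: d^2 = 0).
d(d omega) = 0

Step 1: d omega = sum_{i<j} (∂f_j/∂x_i - ∂f_i/∂x_j) dx_i ∧ dx_j:
  coeff of dx ∧ dy: 3*x + z
  coeff of dx ∧ dz: 6*x + y - 2*z
  coeff of dy ∧ dz: 0
Step 2: Apply d again to each 2-form coefficient. The only possible 3-form in R^3 is dx ∧ dy ∧ dz, with coefficient
  ∂(coeff of dy∧dz)/∂x - ∂(coeff of dx∧dz)/∂y + ∂(coeff of dx∧dy)/∂z
  = ∂/∂x (0) - ∂/∂y (6*x + y - 2*z) + ∂/∂z (3*x + z).
Each of these terms simplifies to sums of mixed partials that cancel in pairs. The result is 0 (by equality of mixed partials for smooth functions — Schwarz / Clairaut).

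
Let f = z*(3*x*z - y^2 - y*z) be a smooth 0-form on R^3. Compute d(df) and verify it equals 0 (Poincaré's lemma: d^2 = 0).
d(df) = 0

Step 1: df = sum_i (∂f/∂x_i) dx_i = (3*z^2) dx + (z*(-2*y - z)) dy + (6*x*z - y^2 - 2*y*z) dz.
Step 2: Apply d again. Using the 1-form formula, the coefficient of dx ∧ dy in d(df) is ∂^2 f/∂x ∂y - ∂^2 f/∂y ∂x = (0) - (0) = 0 (equality of mixed partials for smooth f).
Similarly for dx ∧ dz and dy ∧ dz — all coefficients vanish. So d(df) = 0.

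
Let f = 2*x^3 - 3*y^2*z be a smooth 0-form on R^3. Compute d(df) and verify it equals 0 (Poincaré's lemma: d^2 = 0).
d(df) = 0

Step 1: df = sum_i (∂f/∂x_i) dx_i = (6*x^2) dx + (-6*y*z) dy + (-3*y^2) dz.
Step 2: Apply d again. Using the 1-form formula, the coefficient of dx ∧ dy in d(df) is ∂^2 f/∂x ∂y - ∂^2 f/∂y ∂x = (0) - (0) = 0 (equality of mixed partials for smooth f).
Similarly for dx ∧ dz and dy ∧ dz — all coefficients vanish. So d(df) = 0.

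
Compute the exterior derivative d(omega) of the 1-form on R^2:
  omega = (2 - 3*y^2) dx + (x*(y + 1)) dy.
d(omega) = (7*y + 1) dx ∧ dy

For a 1-form omega = sum_i f_i dx_i, the exterior derivative is
  d(omega) = sum_{i < j} (∂f_j/∂x_i - ∂f_i/∂x_j) dx_i ∧ dx_j.
  coefficient of dx ∧ dy: ∂f_2/∂x - ∂f_1/∂y = ∂(x*(y + 1))/∂x - ∂(2 - 3*y^2)/∂y = 7*y + 1
Assembling: d(omega) = (7*y + 1) dx ∧ dy.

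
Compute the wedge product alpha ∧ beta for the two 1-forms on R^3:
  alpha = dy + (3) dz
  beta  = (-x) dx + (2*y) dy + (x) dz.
alpha ∧ beta = (x) dx ∧ dy + (x - 6*y) dy ∧ dz + (3*x) dx ∧ dz

Distribute the wedge, using dx_i ∧ dx_j = -dx_j ∧ dx_i and dx_i ∧ dx_i = 0. For each pair (i, j) with i < j, the coefficient of dx_i ∧ dx_j in alpha ∧ beta is (alpha_i * beta_j - alpha_j * beta_i). Collecting: alpha ∧ beta = (x) dx ∧ dy + (x - 6*y) dy ∧ dz + (3*x) dx ∧ dz.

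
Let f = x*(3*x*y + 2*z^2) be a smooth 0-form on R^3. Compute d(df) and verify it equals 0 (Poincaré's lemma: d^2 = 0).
d(df) = 0

Step 1: df = sum_i (∂f/∂x_i) dx_i = (6*x*y + 2*z^2) dx + (3*x^2) dy + (4*x*z) dz.
Step 2: Apply d again. Using the 1-form formula, the coefficient of dx ∧ dy in d(df) is ∂^2 f/∂x ∂y - ∂^2 f/∂y ∂x = (6*x) - (6*x) = 0 (equality of mixed partials for smooth f).
Similarly for dx ∧ dz and dy ∧ dz — all coefficients vanish. So d(df) = 0.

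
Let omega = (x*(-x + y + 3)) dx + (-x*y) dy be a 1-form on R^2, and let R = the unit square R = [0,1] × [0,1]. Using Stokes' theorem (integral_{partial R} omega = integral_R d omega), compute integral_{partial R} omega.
integral_(partial R) omega = -1

Stokes: integral_partial_R omega = integral_R d omega with d omega = (∂Q/∂x - ∂P/∂y) dx ∧ dy.
  ∂Q/∂x = -y
  ∂P/∂y = x
  integrand = ∂Q/∂x - ∂P/∂y = -x - y.
Integrating over R: integral_0^1 integral_0^1 (-x - y) dx dy = -1.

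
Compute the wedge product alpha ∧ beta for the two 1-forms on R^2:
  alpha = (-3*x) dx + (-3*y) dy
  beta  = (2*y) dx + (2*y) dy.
alpha ∧ beta = (6*y*(-x + y)) dx ∧ dy

Distribute the wedge, using dx_i ∧ dx_j = -dx_j ∧ dx_i and dx_i ∧ dx_i = 0. For each pair (i, j) with i < j, the coefficient of dx_i ∧ dx_j in alpha ∧ beta is (alpha_i * beta_j - alpha_j * beta_i). Collecting: alpha ∧ beta = (6*y*(-x + y)) dx ∧ dy.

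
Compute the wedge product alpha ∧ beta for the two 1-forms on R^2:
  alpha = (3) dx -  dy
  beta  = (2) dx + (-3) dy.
alpha ∧ beta = (-7) dx ∧ dy

Distribute the wedge, using dx_i ∧ dx_j = -dx_j ∧ dx_i and dx_i ∧ dx_i = 0. For each pair (i, j) with i < j, the coefficient of dx_i ∧ dx_j in alpha ∧ beta is (alpha_i * beta_j - alpha_j * beta_i). Collecting: alpha ∧ beta = (-7) dx ∧ dy.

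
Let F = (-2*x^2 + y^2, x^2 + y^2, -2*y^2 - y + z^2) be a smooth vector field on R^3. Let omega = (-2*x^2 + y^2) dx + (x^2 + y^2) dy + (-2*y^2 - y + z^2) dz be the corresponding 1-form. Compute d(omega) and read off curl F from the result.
d(omega) = (-4*y - 1) dy ∧ dz + (0) dz ∧ dx + (2*x - 2*y) dx ∧ dy; curl F = (-4*y - 1, 0, 2*x - 2*y)

d omega = sum_{i<j} (∂f_j/∂x_i - ∂f_i/∂x_j) dx_i ∧ dx_j. Under the identification (dy ∧ dz, dz ∧ dx, dx ∧ dy) ↔ (e_x, e_y, e_z), the coefficients are exactly the components of curl F. Compute:
  ∂R/∂y - ∂Q/∂z = (-4*y - 1) - (0) = -4*y - 1
  ∂P/∂z - ∂R/∂x = (0) - (0) = 0
  ∂Q/∂x - ∂P/∂y = (2*x) - (2*y) = 2*x - 2*y.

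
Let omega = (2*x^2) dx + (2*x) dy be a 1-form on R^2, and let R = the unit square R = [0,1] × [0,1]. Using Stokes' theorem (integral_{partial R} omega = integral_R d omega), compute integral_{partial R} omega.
integral_(partial R) omega = 2

Stokes: integral_partial_R omega = integral_R d omega with d omega = (∂Q/∂x - ∂P/∂y) dx ∧ dy.
  ∂Q/∂x = 2
  ∂P/∂y = 0
  integrand = ∂Q/∂x - ∂P/∂y = 2.
Integrating over R: integral_0^1 integral_0^1 (2) dx dy = 2.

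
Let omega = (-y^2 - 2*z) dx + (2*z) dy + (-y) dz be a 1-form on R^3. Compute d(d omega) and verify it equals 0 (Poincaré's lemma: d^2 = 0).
d(d omega) = 0

Step 1: d omega = sum_{i<j} (∂f_j/∂x_i - ∂f_i/∂x_j) dx_i ∧ dx_j:
  coeff of dx ∧ dy: 2*y
  coeff of dx ∧ dz: 2
  coeff of dy ∧ dz: -3
Step 2: Apply d again to each 2-form coefficient. The only possible 3-form in R^3 is dx ∧ dy ∧ dz, with coefficient
  ∂(coeff of dy∧dz)/∂x - ∂(coeff of dx∧dz)/∂y + ∂(coeff of dx∧dy)/∂z
  = ∂/∂x (-3) - ∂/∂y (2) + ∂/∂z (2*y).
Each of these terms simplifies to sums of mixed partials that cancel in pairs. The result is 0 (by equality of mixed partials for smooth functions — Schwarz / Clairaut).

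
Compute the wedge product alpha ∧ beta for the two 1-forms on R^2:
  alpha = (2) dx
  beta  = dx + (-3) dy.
alpha ∧ beta = (-6) dx ∧ dy

Distribute the wedge, using dx_i ∧ dx_j = -dx_j ∧ dx_i and dx_i ∧ dx_i = 0. For each pair (i, j) with i < j, the coefficient of dx_i ∧ dx_j in alpha ∧ beta is (alpha_i * beta_j - alpha_j * beta_i). Collecting: alpha ∧ beta = (-6) dx ∧ dy.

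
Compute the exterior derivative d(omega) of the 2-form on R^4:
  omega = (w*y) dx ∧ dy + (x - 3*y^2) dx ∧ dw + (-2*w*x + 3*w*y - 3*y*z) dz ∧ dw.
d(omega) = (7*y) dx ∧ dy ∧ dw + (-2*w) dx ∧ dz ∧ dw + (3*w - 3*z) dy ∧ dz ∧ dw

For a 2-form omega = sum_{i<j} g_{ij} dx_i ∧ dx_j, the exterior derivative is
  d(omega) = sum_{i<j} d(g_{ij}) ∧ dx_i ∧ dx_j = sum_{i<j, k} (∂g_{ij}/∂x_k) dx_k ∧ dx_i ∧ dx_j.
Expand each term, using dx_k ∧ dx_i ∧ dx_j = sgn(permutation) dx_{(a)} ∧ dx_{(b)} ∧ dx_{(c)} with (a < b < c) sorted:
  d(w*y) includes (∂/∂w)(w*y) dw = (y) dw, which multiplied by dx ∧ dy gives (y) dx ∧ dy ∧ dw
  d(x - 3*y^2) includes (∂/∂y)(x - 3*y^2) dy = (-6*y) dy, which multiplied by dx ∧ dw gives (6*y) dx ∧ dy ∧ dw
  d(-2*w*x + 3*w*y - 3*y*z) includes (∂/∂x)(-2*w*x + 3*w*y - 3*y*z) dx = (-2*w) dx, which multiplied by dz ∧ dw gives (-2*w) dx ∧ dz ∧ dw
  d(-2*w*x + 3*w*y - 3*y*z) includes (∂/∂y)(-2*w*x + 3*w*y - 3*y*z) dy = (3*w - 3*z) dy, which multiplied by dz ∧ dw gives (3*w - 3*z) dy ∧ dz ∧ dw
Collecting like 3-forms: d(omega) = (7*y) dx ∧ dy ∧ dw + (-2*w) dx ∧ dz ∧ dw + (3*w - 3*z) dy ∧ dz ∧ dw.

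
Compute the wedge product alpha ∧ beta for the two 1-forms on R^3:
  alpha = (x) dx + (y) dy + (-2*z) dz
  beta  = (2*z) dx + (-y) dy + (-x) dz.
alpha ∧ beta = (-y*(x + 2*z)) dx ∧ dy + (-x^2 + 4*z^2) dx ∧ dz + (-y*(x + 2*z)) dy ∧ dz

Distribute the wedge, using dx_i ∧ dx_j = -dx_j ∧ dx_i and dx_i ∧ dx_i = 0. For each pair (i, j) with i < j, the coefficient of dx_i ∧ dx_j in alpha ∧ beta is (alpha_i * beta_j - alpha_j * beta_i). Collecting: alpha ∧ beta = (-y*(x + 2*z)) dx ∧ dy + (-x^2 + 4*z^2) dx ∧ dz + (-y*(x + 2*z)) dy ∧ dz.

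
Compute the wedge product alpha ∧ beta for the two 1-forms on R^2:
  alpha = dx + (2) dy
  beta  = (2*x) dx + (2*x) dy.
alpha ∧ beta = (-2*x) dx ∧ dy

Distribute the wedge, using dx_i ∧ dx_j = -dx_j ∧ dx_i and dx_i ∧ dx_i = 0. For each pair (i, j) with i < j, the coefficient of dx_i ∧ dx_j in alpha ∧ beta is (alpha_i * beta_j - alpha_j * beta_i). Collecting: alpha ∧ beta = (-2*x) dx ∧ dy.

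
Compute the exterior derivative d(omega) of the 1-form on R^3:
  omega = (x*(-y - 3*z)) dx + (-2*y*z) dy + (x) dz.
d(omega) = (x) dx ∧ dy + (3*x + 1) dx ∧ dz + (2*y) dy ∧ dz

For a 1-form omega = sum_i f_i dx_i, the exterior derivative is
  d(omega) = sum_{i < j} (∂f_j/∂x_i - ∂f_i/∂x_j) dx_i ∧ dx_j.
  coefficient of dx ∧ dy: ∂f_2/∂x - ∂f_1/∂y = ∂(-2*y*z)/∂x - ∂(x*(-y - 3*z))/∂y = x
  coefficient of dx ∧ dz: ∂f_3/∂x - ∂f_1/∂z = ∂(x)/∂x - ∂(x*(-y - 3*z))/∂z = 3*x + 1
  coefficient of dy ∧ dz: ∂f_3/∂y - ∂f_2/∂z = ∂(x)/∂y - ∂(-2*y*z)/∂z = 2*y
Assembling: d(omega) = (x) dx ∧ dy + (3*x + 1) dx ∧ dz + (2*y) dy ∧ dz.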